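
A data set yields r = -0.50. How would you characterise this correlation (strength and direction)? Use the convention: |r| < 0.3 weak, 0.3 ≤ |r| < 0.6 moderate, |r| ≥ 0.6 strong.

r = -0.50 < 0 so the relationship is negative.
|r| = 0.50, which falls in the moderate range.

moderate negative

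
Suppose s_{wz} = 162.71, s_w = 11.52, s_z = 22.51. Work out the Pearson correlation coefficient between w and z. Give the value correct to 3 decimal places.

r = Cov(w,z) / (s_w · s_z) = 162.71 / (11.52 × 22.51)
  = 162.71 / 259.3152 ≈ 0.627

0.627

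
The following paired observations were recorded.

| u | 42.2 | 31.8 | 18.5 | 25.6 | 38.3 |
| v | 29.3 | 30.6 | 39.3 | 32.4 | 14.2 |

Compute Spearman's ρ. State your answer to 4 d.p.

Rank u: 5, 3, 1, 2, 4
Rank v: 2, 3, 5, 4, 1
d = rank(u) − rank(v): 3, 0, -4, -2, 3; Σd² = 38
ρ = 1 − 6Σd² / [n(n²−1)] = 1 − 6×38 / (5×24) = 1 − 228/120 ≈ -0.9000

-0.9000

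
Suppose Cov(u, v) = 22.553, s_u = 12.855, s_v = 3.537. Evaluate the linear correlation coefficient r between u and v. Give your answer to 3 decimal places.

0.496

r = Cov(u,v) / (s_u · s_v) = 22.553 / (12.855 × 3.537)
  = 22.553 / 45.4681 ≈ 0.496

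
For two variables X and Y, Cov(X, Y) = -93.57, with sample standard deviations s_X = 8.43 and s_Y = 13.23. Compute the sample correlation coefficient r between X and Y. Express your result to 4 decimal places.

-0.8390

r = Cov(X,Y) / (s_X · s_Y) = -93.57 / (8.43 × 13.23)
  = -93.57 / 111.5289 ≈ -0.8390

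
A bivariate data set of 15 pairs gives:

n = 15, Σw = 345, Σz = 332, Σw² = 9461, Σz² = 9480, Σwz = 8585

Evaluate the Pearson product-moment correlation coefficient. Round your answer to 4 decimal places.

0.5262

r = (nΣwz − ΣwΣz) / √[(nΣw² − (Σw)²)(nΣz² − (Σz)²)]
Numerator: 15×8585 − 345×332 = 14235
Denominator: √[(141915 − 119025)(142200 − 110224)] = √[22890 × 31976] = 27054.2167
r = 14235 / 27054.2167 ≈ 0.5262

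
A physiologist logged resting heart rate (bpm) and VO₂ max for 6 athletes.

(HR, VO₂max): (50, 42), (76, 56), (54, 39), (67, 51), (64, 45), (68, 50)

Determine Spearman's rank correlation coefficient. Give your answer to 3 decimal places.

Rank HR: 1, 6, 2, 4, 3, 5
Rank VO₂max: 2, 6, 1, 5, 3, 4
d = rank(HR) − rank(VO₂max): -1, 0, 1, -1, 0, 1; Σd² = 4
ρ = 1 − 6Σd² / [n(n²−1)] = 1 − 6×4 / (6×35) = 1 − 24/210 ≈ 0.886

0.886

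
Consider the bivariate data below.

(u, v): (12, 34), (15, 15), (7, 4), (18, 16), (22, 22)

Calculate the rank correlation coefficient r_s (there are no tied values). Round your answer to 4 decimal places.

0.4000

Rank u: 2, 3, 1, 4, 5
Rank v: 5, 2, 1, 3, 4
d = rank(u) − rank(v): -3, 1, 0, 1, 1; Σd² = 12
ρ = 1 − 6Σd² / [n(n²−1)] = 1 − 6×12 / (5×24) = 1 − 72/120 ≈ 0.4000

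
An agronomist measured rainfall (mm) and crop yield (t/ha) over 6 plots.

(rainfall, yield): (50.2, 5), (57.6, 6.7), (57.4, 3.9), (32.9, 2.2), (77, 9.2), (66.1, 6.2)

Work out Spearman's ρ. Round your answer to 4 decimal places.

Rank rainfall: 2, 4, 3, 1, 6, 5
Rank yield: 3, 5, 2, 1, 6, 4
d = rank(rainfall) − rank(yield): -1, -1, 1, 0, 0, 1; Σd² = 4
ρ = 1 − 6Σd² / [n(n²−1)] = 1 − 6×4 / (6×35) = 1 − 24/210 ≈ 0.8857

0.8857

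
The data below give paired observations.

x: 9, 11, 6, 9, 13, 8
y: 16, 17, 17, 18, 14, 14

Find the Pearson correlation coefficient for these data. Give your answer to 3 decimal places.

-0.345

n = 6, Σx = 56, Σy = 96, Σx² = 552, Σy² = 1550, Σxy = 889
nΣxy − ΣxΣy = 5334 − 5376 = -42
nΣx² − (Σx)² = 3312 − 3136 = 176; nΣy² − (Σy)² = 9300 − 9216 = 84
r = -42 / √(176 × 84) = -42 / 121.5895 ≈ -0.345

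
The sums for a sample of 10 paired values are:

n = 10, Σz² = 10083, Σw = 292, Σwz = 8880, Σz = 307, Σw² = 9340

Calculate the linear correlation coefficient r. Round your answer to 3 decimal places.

r = (nΣwz − ΣwΣz) / √[(nΣw² − (Σw)²)(nΣz² − (Σz)²)]
Numerator: 10×8880 − 292×307 = -844
Denominator: √[(93400 − 85264)(100830 − 94249)] = √[8136 × 6581] = 7317.3093
r = -844 / 7317.3093 ≈ -0.115

-0.115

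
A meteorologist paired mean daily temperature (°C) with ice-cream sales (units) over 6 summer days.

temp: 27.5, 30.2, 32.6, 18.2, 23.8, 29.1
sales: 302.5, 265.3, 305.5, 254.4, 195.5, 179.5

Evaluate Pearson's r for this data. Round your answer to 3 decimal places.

n = 6, Σx = 161.4, Σy = 1502.7, Σx² = 4475.54, Σy² = 390380.45, Σxy = 40796.54
nΣxy − ΣxΣy = 244779.24 − 242535.78 = 2243.46
nΣx² − (Σx)² = 26853.24 − 26049.96 = 803.28; nΣy² − (Σy)² = 2342282.7 − 2258107.29 = 84175.41
r = 2243.46 / √(803.28 × 84175.41) = 2243.46 / 8222.9206 ≈ 0.273

0.273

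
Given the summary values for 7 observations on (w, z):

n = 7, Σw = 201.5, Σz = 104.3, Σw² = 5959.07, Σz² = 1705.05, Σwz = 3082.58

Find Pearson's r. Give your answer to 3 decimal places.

r = (nΣwz − ΣwΣz) / √[(nΣw² − (Σw)²)(nΣz² − (Σz)²)]
Numerator: 7×3082.58 − 201.5×104.3 = 561.61
Denominator: √[(41713.49 − 40602.25)(11935.35 − 10878.49)] = √[1111.24 × 1056.86] = 1083.7090
r = 561.61 / 1083.7090 ≈ 0.518

0.518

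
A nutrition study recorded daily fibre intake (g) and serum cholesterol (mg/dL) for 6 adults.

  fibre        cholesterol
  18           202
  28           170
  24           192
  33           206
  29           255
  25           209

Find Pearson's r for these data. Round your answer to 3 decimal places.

0.185

n = 6, Σx = 157, Σy = 1234, Σx² = 4239, Σy² = 257710, Σxy = 32422
nΣxy − ΣxΣy = 194532 − 193738 = 794
nΣx² − (Σx)² = 25434 − 24649 = 785; nΣy² − (Σy)² = 1546260 − 1522756 = 23504
r = 794 / √(785 × 23504) = 794 / 4295.4208 ≈ 0.185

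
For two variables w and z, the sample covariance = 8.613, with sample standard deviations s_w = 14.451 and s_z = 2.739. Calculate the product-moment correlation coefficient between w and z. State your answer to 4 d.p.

r = Cov(w,z) / (s_w · s_z) = 8.613 / (14.451 × 2.739)
  = 8.613 / 39.5813 ≈ 0.2176

0.2176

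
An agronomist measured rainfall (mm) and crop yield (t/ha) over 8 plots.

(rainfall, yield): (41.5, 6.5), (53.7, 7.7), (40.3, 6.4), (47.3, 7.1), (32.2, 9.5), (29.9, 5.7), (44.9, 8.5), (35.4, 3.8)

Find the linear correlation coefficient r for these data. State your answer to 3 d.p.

0.261

n = 8, Σx = 325.2, Σy = 55.2, Σx² = 13667.34, Σy² = 402.34, Σxy = 2269.49
nΣxy − ΣxΣy = 18155.92 − 17951.04 = 204.88
nΣx² − (Σx)² = 109338.72 − 105755.04 = 3583.68; nΣy² − (Σy)² = 3218.72 − 3047.04 = 171.68
r = 204.88 / √(3583.68 × 171.68) = 204.88 / 784.3763 ≈ 0.261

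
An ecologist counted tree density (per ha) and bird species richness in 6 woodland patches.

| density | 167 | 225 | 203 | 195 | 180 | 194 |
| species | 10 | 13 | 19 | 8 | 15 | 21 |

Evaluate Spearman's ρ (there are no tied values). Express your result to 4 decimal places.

Rank density: 1, 6, 5, 4, 2, 3
Rank species: 2, 3, 5, 1, 4, 6
d = rank(density) − rank(species): -1, 3, 0, 3, -2, -3; Σd² = 32
ρ = 1 − 6Σd² / [n(n²−1)] = 1 − 6×32 / (6×35) = 1 − 192/210 ≈ 0.0857

0.0857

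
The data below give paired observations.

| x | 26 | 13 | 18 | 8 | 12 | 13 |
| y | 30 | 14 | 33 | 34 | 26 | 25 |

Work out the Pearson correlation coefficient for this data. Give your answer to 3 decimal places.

0.153

n = 6, Σx = 90, Σy = 162, Σx² = 1546, Σy² = 4642, Σxy = 2465
nΣxy − ΣxΣy = 14790 − 14580 = 210
nΣx² − (Σx)² = 9276 − 8100 = 1176; nΣy² − (Σy)² = 27852 − 26244 = 1608
r = 210 / √(1176 × 1608) = 210 / 1375.1393 ≈ 0.153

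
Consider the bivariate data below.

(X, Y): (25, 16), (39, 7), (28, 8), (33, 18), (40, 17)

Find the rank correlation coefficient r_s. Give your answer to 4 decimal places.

Rank X: 1, 4, 2, 3, 5
Rank Y: 3, 1, 2, 5, 4
d = rank(X) − rank(Y): -2, 3, 0, -2, 1; Σd² = 18
ρ = 1 − 6Σd² / [n(n²−1)] = 1 − 6×18 / (5×24) = 1 − 108/120 ≈ 0.1000

0.1000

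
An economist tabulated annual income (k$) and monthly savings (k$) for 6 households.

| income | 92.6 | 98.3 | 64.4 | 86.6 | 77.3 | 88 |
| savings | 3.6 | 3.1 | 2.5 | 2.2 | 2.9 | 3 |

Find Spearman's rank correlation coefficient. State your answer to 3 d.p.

0.771

Rank income: 5, 6, 1, 3, 2, 4
Rank savings: 6, 5, 2, 1, 3, 4
d = rank(income) − rank(savings): -1, 1, -1, 2, -1, 0; Σd² = 8
ρ = 1 − 6Σd² / [n(n²−1)] = 1 − 6×8 / (6×35) = 1 − 48/210 ≈ 0.771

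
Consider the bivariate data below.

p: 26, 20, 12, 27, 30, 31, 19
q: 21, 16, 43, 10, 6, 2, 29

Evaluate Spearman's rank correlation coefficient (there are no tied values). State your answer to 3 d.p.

-0.964

Rank p: 4, 3, 1, 5, 6, 7, 2
Rank q: 5, 4, 7, 3, 2, 1, 6
d = rank(p) − rank(q): -1, -1, -6, 2, 4, 6, -4; Σd² = 110
ρ = 1 − 6Σd² / [n(n²−1)] = 1 − 6×110 / (7×48) = 1 − 660/336 ≈ -0.964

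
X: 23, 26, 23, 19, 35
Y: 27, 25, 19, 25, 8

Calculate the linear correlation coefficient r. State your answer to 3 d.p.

n = 5, ΣX = 126, ΣY = 104, ΣX² = 3320, ΣY² = 2404, ΣXY = 2463
nΣXY − ΣXΣY = 12315 − 13104 = -789
nΣX² − (ΣX)² = 16600 − 15876 = 724; nΣY² − (ΣY)² = 12020 − 10816 = 1204
r = -789 / √(724 × 1204) = -789 / 933.6466 ≈ -0.845

-0.845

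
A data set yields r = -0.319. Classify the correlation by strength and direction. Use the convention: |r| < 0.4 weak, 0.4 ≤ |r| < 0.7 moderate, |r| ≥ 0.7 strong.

r = -0.319 < 0 so the relationship is negative.
|r| = 0.319, which falls in the weak range.

weak negative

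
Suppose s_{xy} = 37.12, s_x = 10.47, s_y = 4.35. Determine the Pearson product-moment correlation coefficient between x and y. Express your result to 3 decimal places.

0.815

r = Cov(x,y) / (s_x · s_y) = 37.12 / (10.47 × 4.35)
  = 37.12 / 45.5445 ≈ 0.815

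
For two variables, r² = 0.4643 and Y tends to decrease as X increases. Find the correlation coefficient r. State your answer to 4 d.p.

-0.6814

|r| = √0.4643 = 0.6814
The association is negative, so r = −0.6814.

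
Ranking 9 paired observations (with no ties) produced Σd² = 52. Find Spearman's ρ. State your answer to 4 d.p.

0.5667

ρ = 1 − 6Σd² / [n(n²−1)] = 1 − 6×52 / (9×80)
  = 1 − 312/720 = 1 − 0.43333 ≈ 0.5667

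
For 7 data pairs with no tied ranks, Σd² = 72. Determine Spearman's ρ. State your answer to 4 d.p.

-0.2857

ρ = 1 − 6Σd² / [n(n²−1)] = 1 − 6×72 / (7×48)
  = 1 − 432/336 = 1 − 1.28571 ≈ -0.2857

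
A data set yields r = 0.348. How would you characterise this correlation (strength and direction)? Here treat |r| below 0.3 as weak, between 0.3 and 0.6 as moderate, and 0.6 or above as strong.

r = 0.348 > 0 so the relationship is positive.
|r| = 0.348, which falls in the moderate range.

moderate positive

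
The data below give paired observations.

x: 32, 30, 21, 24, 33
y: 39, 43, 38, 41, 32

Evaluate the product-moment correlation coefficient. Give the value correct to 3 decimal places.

n = 5, Σx = 140, Σy = 193, Σx² = 4030, Σy² = 7519, Σxy = 5376
nΣxy − ΣxΣy = 26880 − 27020 = -140
nΣx² − (Σx)² = 20150 − 19600 = 550; nΣy² − (Σy)² = 37595 − 37249 = 346
r = -140 / √(550 × 346) = -140 / 436.2339 ≈ -0.321

-0.321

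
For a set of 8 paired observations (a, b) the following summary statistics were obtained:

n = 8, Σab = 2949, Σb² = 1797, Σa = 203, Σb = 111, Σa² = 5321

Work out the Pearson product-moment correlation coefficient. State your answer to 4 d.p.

r = (nΣab − ΣaΣb) / √[(nΣa² − (Σa)²)(nΣb² − (Σb)²)]
Numerator: 8×2949 − 203×111 = 1059
Denominator: √[(42568 − 41209)(14376 − 12321)] = √[1359 × 2055] = 1671.1508
r = 1059 / 1671.1508 ≈ 0.6337

0.6337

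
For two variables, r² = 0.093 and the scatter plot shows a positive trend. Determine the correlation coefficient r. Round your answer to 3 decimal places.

0.305

|r| = √0.093 = 0.305
The association is positive, so r = 0.305.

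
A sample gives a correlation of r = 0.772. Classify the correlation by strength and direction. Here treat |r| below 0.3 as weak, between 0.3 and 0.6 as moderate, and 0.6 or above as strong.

r = 0.772 > 0 so the relationship is positive.
|r| = 0.772, which falls in the strong range.

strong positive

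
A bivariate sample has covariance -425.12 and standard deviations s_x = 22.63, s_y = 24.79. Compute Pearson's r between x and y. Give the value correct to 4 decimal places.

r = Cov(x,y) / (s_x · s_y) = -425.12 / (22.63 × 24.79)
  = -425.12 / 560.9977 ≈ -0.7578

-0.7578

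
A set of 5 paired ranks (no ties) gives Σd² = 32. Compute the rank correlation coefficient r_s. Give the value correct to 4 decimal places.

-0.6000

ρ = 1 − 6Σd² / [n(n²−1)] = 1 − 6×32 / (5×24)
  = 1 − 192/120 = 1 − 1.60000 ≈ -0.6000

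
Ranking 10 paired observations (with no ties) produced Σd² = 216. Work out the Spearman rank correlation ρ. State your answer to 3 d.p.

-0.309

ρ = 1 − 6Σd² / [n(n²−1)] = 1 − 6×216 / (10×99)
  = 1 − 1296/990 = 1 − 1.3091 ≈ -0.309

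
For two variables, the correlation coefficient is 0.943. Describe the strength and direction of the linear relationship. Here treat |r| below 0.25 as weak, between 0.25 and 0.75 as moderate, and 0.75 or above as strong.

strong positive

r = 0.943 > 0 so the relationship is positive.
|r| = 0.943, which falls in the strong range.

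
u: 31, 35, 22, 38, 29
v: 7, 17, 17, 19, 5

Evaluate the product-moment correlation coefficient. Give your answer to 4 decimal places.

0.2394

n = 5, Σu = 155, Σv = 65, Σu² = 4955, Σv² = 1013, Σuv = 2053
nΣuv − ΣuΣv = 10265 − 10075 = 190
nΣu² − (Σu)² = 24775 − 24025 = 750; nΣv² − (Σv)² = 5065 − 4225 = 840
r = 190 / √(750 × 840) = 190 / 793.7254 ≈ 0.2394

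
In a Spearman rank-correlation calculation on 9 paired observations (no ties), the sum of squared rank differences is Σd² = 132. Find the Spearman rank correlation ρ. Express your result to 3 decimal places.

-0.100

ρ = 1 − 6Σd² / [n(n²−1)] = 1 − 6×132 / (9×80)
  = 1 − 792/720 = 1 − 1.1000 ≈ -0.100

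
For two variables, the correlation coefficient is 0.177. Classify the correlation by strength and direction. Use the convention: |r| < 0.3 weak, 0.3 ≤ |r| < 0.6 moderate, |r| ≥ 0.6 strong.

weak positive

r = 0.177 > 0 so the relationship is positive.
|r| = 0.177, which falls in the weak range.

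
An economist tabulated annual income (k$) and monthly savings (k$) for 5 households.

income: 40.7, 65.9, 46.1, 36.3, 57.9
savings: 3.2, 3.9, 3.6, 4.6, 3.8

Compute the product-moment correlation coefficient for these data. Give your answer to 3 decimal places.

n = 5, Σx = 246.9, Σy = 19.1, Σx² = 12794.61, Σy² = 74.01, Σxy = 940.21
nΣxy − ΣxΣy = 4701.05 − 4715.79 = -14.74
nΣx² − (Σx)² = 63973.05 − 60959.61 = 3013.44; nΣy² − (Σy)² = 370.05 − 364.81 = 5.24
r = -14.74 / √(3013.44 × 5.24) = -14.74 / 125.6600 ≈ -0.117

-0.117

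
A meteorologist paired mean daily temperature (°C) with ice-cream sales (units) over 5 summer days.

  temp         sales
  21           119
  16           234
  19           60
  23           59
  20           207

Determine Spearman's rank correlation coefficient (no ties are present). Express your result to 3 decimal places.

Rank temp: 4, 1, 2, 5, 3
Rank sales: 3, 5, 2, 1, 4
d = rank(temp) − rank(sales): 1, -4, 0, 4, -1; Σd² = 34
ρ = 1 − 6Σd² / [n(n²−1)] = 1 − 6×34 / (5×24) = 1 − 204/120 ≈ -0.700

-0.700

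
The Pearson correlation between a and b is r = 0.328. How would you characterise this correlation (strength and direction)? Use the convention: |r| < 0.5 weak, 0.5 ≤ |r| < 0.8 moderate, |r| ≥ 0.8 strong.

r = 0.328 > 0 so the relationship is positive.
|r| = 0.328, which falls in the weak range.

weak positive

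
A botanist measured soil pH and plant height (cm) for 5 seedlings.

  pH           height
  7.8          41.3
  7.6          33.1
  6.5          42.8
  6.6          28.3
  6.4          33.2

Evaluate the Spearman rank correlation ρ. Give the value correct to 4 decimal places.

-0.1000

Rank pH: 5, 4, 2, 3, 1
Rank height: 4, 2, 5, 1, 3
d = rank(pH) − rank(height): 1, 2, -3, 2, -2; Σd² = 22
ρ = 1 − 6Σd² / [n(n²−1)] = 1 − 6×22 / (5×24) = 1 − 132/120 ≈ -0.1000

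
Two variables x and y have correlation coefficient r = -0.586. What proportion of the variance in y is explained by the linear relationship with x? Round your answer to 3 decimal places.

r² = (-0.586)² = 0.343

0.343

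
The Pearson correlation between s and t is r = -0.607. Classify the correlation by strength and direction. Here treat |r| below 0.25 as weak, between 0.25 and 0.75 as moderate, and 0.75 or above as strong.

moderate negative

r = -0.607 < 0 so the relationship is negative.
|r| = 0.607, which falls in the moderate range.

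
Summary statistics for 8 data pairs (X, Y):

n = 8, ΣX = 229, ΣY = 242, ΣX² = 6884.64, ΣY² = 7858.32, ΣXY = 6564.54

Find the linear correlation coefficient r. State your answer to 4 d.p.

-0.8616

r = (nΣXY − ΣXΣY) / √[(nΣX² − (ΣX)²)(nΣY² − (ΣY)²)]
Numerator: 8×6564.54 − 229×242 = -2901.68
Denominator: √[(55077.12 − 52441)(62866.56 − 58564)] = √[2636.12 × 4302.56] = 3367.7982
r = -2901.68 / 3367.7982 ≈ -0.8616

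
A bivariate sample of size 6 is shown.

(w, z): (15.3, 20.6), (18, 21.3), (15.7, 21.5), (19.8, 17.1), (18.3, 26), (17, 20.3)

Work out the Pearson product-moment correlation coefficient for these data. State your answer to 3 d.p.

-0.180

n = 6, Σw = 104.1, Σz = 126.8, Σw² = 1820.51, Σz² = 2720.8, Σwz = 2195.61
nΣwz − ΣwΣz = 13173.66 − 13199.88 = -26.22
nΣw² − (Σw)² = 10923.06 − 10836.81 = 86.25; nΣz² − (Σz)² = 16324.8 − 16078.24 = 246.56
r = -26.22 / √(86.25 × 246.56) = -26.22 / 145.8280 ≈ -0.180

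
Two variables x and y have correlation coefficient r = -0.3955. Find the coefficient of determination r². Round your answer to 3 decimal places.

0.156

r² = (-0.3955)² = 0.156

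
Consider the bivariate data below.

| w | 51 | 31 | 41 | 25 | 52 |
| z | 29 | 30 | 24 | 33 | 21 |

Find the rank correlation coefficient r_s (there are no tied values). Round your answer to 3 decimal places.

Rank w: 4, 2, 3, 1, 5
Rank z: 3, 4, 2, 5, 1
d = rank(w) − rank(z): 1, -2, 1, -4, 4; Σd² = 38
ρ = 1 − 6Σd² / [n(n²−1)] = 1 − 6×38 / (5×24) = 1 − 228/120 ≈ -0.900

-0.900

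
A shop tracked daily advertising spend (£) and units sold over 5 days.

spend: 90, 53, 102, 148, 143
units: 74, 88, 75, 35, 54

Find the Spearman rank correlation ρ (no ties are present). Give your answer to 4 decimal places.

-0.9000

Rank spend: 2, 1, 3, 5, 4
Rank units: 3, 5, 4, 1, 2
d = rank(spend) − rank(units): -1, -4, -1, 4, 2; Σd² = 38
ρ = 1 − 6Σd² / [n(n²−1)] = 1 − 6×38 / (5×24) = 1 − 228/120 ≈ -0.9000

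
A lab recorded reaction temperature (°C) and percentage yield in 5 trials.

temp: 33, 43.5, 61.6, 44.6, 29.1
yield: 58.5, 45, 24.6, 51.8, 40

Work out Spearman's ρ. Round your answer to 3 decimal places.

Rank temp: 2, 3, 5, 4, 1
Rank yield: 5, 3, 1, 4, 2
d = rank(temp) − rank(yield): -3, 0, 4, 0, -1; Σd² = 26
ρ = 1 − 6Σd² / [n(n²−1)] = 1 − 6×26 / (5×24) = 1 − 156/120 ≈ -0.300

-0.300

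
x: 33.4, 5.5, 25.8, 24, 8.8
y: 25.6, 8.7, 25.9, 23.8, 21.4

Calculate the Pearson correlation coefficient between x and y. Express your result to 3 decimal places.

0.811

n = 5, Σx = 97.5, Σy = 105.4, Σx² = 2464.89, Σy² = 2426.26, Σxy = 2330.63
nΣxy − ΣxΣy = 11653.15 − 10276.5 = 1376.65
nΣx² − (Σx)² = 12324.45 − 9506.25 = 2818.2; nΣy² − (Σy)² = 12131.3 − 11109.16 = 1022.14
r = 1376.65 / √(2818.2 × 1022.14) = 1376.65 / 1697.2316 ≈ 0.811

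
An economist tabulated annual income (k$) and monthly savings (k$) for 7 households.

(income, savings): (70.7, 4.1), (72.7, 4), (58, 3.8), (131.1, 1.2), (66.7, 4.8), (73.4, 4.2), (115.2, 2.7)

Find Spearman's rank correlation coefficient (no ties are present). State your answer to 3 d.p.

Rank income: 3, 4, 1, 7, 2, 5, 6
Rank savings: 5, 4, 3, 1, 7, 6, 2
d = rank(income) − rank(savings): -2, 0, -2, 6, -5, -1, 4; Σd² = 86
ρ = 1 − 6Σd² / [n(n²−1)] = 1 − 6×86 / (7×48) = 1 − 516/336 ≈ -0.536

-0.536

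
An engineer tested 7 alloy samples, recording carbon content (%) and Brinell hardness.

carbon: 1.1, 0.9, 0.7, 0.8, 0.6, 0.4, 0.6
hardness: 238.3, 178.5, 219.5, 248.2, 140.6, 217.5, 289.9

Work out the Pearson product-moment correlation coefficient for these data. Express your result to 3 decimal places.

n = 7, Σx = 5.1, Σy = 1532.5, Σx² = 4.03, Σy² = 349549.25, Σxy = 1120.29
nΣxy − ΣxΣy = 7842.03 − 7815.75 = 26.28
nΣx² − (Σx)² = 28.21 − 26.01 = 2.2; nΣy² − (Σy)² = 2446844.75 − 2348556.25 = 98288.5
r = 26.28 / √(2.2 × 98288.5) = 26.28 / 465.0104 ≈ 0.057

0.057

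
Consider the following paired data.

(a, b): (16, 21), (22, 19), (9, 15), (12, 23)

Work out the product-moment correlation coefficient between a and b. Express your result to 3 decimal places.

n = 4, Σa = 59, Σb = 78, Σa² = 965, Σb² = 1556, Σab = 1165
nΣab − ΣaΣb = 4660 − 4602 = 58
nΣa² − (Σa)² = 3860 − 3481 = 379; nΣb² − (Σb)² = 6224 − 6084 = 140
r = 58 / √(379 × 140) = 58 / 230.3476 ≈ 0.252

0.252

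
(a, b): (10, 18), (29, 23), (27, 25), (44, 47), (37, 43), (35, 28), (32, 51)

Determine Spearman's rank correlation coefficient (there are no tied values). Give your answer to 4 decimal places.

Rank a: 1, 3, 2, 7, 6, 5, 4
Rank b: 1, 2, 3, 6, 5, 4, 7
d = rank(a) − rank(b): 0, 1, -1, 1, 1, 1, -3; Σd² = 14
ρ = 1 − 6Σd² / [n(n²−1)] = 1 − 6×14 / (7×48) = 1 − 84/336 ≈ 0.7500

0.7500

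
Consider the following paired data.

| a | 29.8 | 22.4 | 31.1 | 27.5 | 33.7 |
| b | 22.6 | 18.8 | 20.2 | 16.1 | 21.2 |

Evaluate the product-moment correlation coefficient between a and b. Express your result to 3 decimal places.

0.514

n = 5, Σa = 144.5, Σb = 98.9, Σa² = 4248.95, Σb² = 1980.89, Σab = 2880.01
nΣab − ΣaΣb = 14400.05 − 14291.05 = 109
nΣa² − (Σa)² = 21244.75 − 20880.25 = 364.5; nΣb² − (Σb)² = 9904.45 − 9781.21 = 123.24
r = 109 / √(364.5 × 123.24) = 109 / 211.9457 ≈ 0.514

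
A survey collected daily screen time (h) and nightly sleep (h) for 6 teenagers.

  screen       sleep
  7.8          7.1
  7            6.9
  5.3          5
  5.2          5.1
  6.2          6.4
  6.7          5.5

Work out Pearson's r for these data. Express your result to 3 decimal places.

0.867

n = 6, Σx = 38.2, Σy = 36, Σx² = 248.3, Σy² = 220.24, Σxy = 233.23
nΣxy − ΣxΣy = 1399.38 − 1375.2 = 24.18
nΣx² − (Σx)² = 1489.8 − 1459.24 = 30.56; nΣy² − (Σy)² = 1321.44 − 1296 = 25.44
r = 24.18 / √(30.56 × 25.44) = 24.18 / 27.8827 ≈ 0.867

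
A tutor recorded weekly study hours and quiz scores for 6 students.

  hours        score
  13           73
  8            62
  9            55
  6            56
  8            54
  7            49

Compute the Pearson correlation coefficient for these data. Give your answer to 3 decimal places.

n = 6, Σx = 51, Σy = 349, Σx² = 463, Σy² = 20651, Σxy = 3051
nΣxy − ΣxΣy = 18306 − 17799 = 507
nΣx² − (Σx)² = 2778 − 2601 = 177; nΣy² − (Σy)² = 123906 − 121801 = 2105
r = 507 / √(177 × 2105) = 507 / 610.3974 ≈ 0.831

0.831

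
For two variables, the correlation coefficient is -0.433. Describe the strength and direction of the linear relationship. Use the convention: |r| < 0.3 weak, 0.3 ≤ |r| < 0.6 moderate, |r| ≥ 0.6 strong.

moderate negative

r = -0.433 < 0 so the relationship is negative.
|r| = 0.433, which falls in the moderate range.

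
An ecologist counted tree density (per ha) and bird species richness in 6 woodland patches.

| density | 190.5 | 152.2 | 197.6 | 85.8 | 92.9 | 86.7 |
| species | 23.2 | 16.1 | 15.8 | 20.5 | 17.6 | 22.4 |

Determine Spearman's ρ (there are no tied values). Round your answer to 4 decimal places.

Rank density: 5, 4, 6, 1, 3, 2
Rank species: 6, 2, 1, 4, 3, 5
d = rank(density) − rank(species): -1, 2, 5, -3, 0, -3; Σd² = 48
ρ = 1 − 6Σd² / [n(n²−1)] = 1 − 6×48 / (6×35) = 1 − 288/210 ≈ -0.3714

-0.3714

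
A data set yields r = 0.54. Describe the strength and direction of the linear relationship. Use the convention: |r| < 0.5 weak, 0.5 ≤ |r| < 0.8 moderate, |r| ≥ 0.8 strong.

moderate positive

r = 0.54 > 0 so the relationship is positive.
|r| = 0.54, which falls in the moderate range.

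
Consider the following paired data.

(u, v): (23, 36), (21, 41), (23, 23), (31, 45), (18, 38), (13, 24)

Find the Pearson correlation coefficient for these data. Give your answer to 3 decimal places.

n = 6, Σu = 129, Σv = 207, Σu² = 2953, Σv² = 7551, Σuv = 4609
nΣuv − ΣuΣv = 27654 − 26703 = 951
nΣu² − (Σu)² = 17718 − 16641 = 1077; nΣv² − (Σv)² = 45306 − 42849 = 2457
r = 951 / √(1077 × 2457) = 951 / 1626.7111 ≈ 0.585

0.585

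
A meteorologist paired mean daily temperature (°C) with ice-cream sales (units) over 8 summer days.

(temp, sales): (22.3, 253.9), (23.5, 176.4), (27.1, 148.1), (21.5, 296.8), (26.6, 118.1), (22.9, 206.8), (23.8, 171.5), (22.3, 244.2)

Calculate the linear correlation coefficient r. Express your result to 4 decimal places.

-0.8963

n = 8, Σx = 190, Σy = 1615.8, Σx² = 4541.9, Σy² = 351365.76, Σxy = 37606.62
nΣxy − ΣxΣy = 300852.96 − 307002 = -6149.04
nΣx² − (Σx)² = 36335.2 − 36100 = 235.2; nΣy² − (Σy)² = 2810926.08 − 2610809.64 = 200116.44
r = -6149.04 / √(235.2 × 200116.44) = -6149.04 / 6860.5675 ≈ -0.8963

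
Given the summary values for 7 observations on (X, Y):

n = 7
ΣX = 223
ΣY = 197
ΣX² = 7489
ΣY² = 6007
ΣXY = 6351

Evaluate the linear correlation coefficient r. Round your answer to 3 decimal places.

0.178

r = (nΣXY − ΣXΣY) / √[(nΣX² − (ΣX)²)(nΣY² − (ΣY)²)]
Numerator: 7×6351 − 223×197 = 526
Denominator: √[(52423 − 49729)(42049 − 38809)] = √[2694 × 3240] = 2954.4136
r = 526 / 2954.4136 ≈ 0.178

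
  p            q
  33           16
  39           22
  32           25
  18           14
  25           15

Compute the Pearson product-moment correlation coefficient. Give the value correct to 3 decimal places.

n = 5, Σp = 147, Σq = 92, Σp² = 4583, Σq² = 1786, Σpq = 2813
nΣpq − ΣpΣq = 14065 − 13524 = 541
nΣp² − (Σp)² = 22915 − 21609 = 1306; nΣq² − (Σq)² = 8930 − 8464 = 466
r = 541 / √(1306 × 466) = 541 / 780.1256 ≈ 0.693

0.693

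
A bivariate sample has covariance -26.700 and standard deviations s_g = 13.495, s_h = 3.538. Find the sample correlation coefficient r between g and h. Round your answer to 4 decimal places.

-0.5592

r = Cov(g,h) / (s_g · s_h) = -26.700 / (13.495 × 3.538)
  = -26.700 / 47.7453 ≈ -0.5592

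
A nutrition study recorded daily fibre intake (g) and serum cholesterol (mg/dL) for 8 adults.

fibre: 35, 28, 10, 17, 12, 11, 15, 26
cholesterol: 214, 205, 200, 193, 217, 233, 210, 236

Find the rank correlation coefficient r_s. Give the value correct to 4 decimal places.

0.0476

Rank fibre: 8, 7, 1, 5, 3, 2, 4, 6
Rank cholesterol: 5, 3, 2, 1, 6, 7, 4, 8
d = rank(fibre) − rank(cholesterol): 3, 4, -1, 4, -3, -5, 0, -2; Σd² = 80
ρ = 1 − 6Σd² / [n(n²−1)] = 1 − 6×80 / (8×63) = 1 − 480/504 ≈ 0.0476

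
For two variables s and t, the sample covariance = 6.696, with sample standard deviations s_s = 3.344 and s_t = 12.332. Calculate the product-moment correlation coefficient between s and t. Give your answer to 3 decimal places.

0.162

r = Cov(s,t) / (s_s · s_t) = 6.696 / (3.344 × 12.332)
  = 6.696 / 41.2382 ≈ 0.162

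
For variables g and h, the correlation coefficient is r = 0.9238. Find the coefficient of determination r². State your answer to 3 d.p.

0.853

r² = (0.9238)² = 0.853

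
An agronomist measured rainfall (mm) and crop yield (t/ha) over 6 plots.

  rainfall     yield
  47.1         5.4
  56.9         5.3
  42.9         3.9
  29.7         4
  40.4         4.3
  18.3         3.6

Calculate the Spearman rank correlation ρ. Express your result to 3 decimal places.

0.771

Rank rainfall: 5, 6, 4, 2, 3, 1
Rank yield: 6, 5, 2, 3, 4, 1
d = rank(rainfall) − rank(yield): -1, 1, 2, -1, -1, 0; Σd² = 8
ρ = 1 − 6Σd² / [n(n²−1)] = 1 − 6×8 / (6×35) = 1 − 48/210 ≈ 0.771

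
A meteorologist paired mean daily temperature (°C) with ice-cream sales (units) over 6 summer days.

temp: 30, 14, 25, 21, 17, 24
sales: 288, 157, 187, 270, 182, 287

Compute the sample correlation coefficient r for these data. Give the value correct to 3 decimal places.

n = 6, Σx = 131, Σy = 1371, Σx² = 3027, Σy² = 330955, Σxy = 31165
nΣxy − ΣxΣy = 186990 − 179601 = 7389
nΣx² − (Σx)² = 18162 − 17161 = 1001; nΣy² − (Σy)² = 1985730 − 1879641 = 106089
r = 7389 / √(1001 × 106089) = 7389 / 10305.1001 ≈ 0.717

0.717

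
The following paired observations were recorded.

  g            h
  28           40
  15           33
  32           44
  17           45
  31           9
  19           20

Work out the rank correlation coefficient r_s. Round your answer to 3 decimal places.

-0.086

Rank g: 4, 1, 6, 2, 5, 3
Rank h: 4, 3, 5, 6, 1, 2
d = rank(g) − rank(h): 0, -2, 1, -4, 4, 1; Σd² = 38
ρ = 1 − 6Σd² / [n(n²−1)] = 1 − 6×38 / (6×35) = 1 − 228/210 ≈ -0.086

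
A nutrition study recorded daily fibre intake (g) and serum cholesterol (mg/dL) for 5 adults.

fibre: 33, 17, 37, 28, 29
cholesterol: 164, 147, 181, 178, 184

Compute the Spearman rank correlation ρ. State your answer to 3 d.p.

Rank fibre: 4, 1, 5, 2, 3
Rank cholesterol: 2, 1, 4, 3, 5
d = rank(fibre) − rank(cholesterol): 2, 0, 1, -1, -2; Σd² = 10
ρ = 1 − 6Σd² / [n(n²−1)] = 1 − 6×10 / (5×24) = 1 − 60/120 ≈ 0.500

0.500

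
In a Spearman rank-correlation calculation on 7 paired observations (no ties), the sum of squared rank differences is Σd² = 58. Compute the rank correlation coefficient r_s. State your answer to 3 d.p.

ρ = 1 − 6Σd² / [n(n²−1)] = 1 − 6×58 / (7×48)
  = 1 − 348/336 = 1 − 1.0357 ≈ -0.036

-0.036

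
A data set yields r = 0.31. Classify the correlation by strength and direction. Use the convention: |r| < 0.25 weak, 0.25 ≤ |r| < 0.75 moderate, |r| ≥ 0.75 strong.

r = 0.31 > 0 so the relationship is positive.
|r| = 0.31, which falls in the moderate range.

moderate positive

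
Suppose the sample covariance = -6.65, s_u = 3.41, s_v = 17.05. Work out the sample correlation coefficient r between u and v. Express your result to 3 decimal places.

-0.114

r = Cov(u,v) / (s_u · s_v) = -6.65 / (3.41 × 17.05)
  = -6.65 / 58.1405 ≈ -0.114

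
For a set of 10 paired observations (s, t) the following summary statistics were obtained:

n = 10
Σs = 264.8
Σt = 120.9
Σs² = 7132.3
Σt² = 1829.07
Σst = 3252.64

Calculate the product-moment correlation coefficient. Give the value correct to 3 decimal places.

0.243

r = (nΣst − ΣsΣt) / √[(nΣs² − (Σs)²)(nΣt² − (Σt)²)]
Numerator: 10×3252.64 − 264.8×120.9 = 512.08
Denominator: √[(71323 − 70119.04)(18290.7 − 14616.81)] = √[1203.96 × 3673.89] = 2103.1445
r = 512.08 / 2103.1445 ≈ 0.243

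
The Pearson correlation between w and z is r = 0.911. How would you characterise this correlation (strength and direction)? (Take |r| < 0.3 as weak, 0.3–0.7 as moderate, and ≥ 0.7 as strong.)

strong positive

r = 0.911 > 0 so the relationship is positive.
|r| = 0.911, which falls in the strong range.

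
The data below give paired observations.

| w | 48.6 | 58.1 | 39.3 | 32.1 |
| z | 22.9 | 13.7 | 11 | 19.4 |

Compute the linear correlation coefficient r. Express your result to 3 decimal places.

-0.105

n = 4, Σw = 178.1, Σz = 67, Σw² = 8312.47, Σz² = 1209.46, Σwz = 2963.95
nΣwz − ΣwΣz = 11855.8 − 11932.7 = -76.9
nΣw² − (Σw)² = 33249.88 − 31719.61 = 1530.27; nΣz² − (Σz)² = 4837.84 − 4489 = 348.84
r = -76.9 / √(1530.27 × 348.84) = -76.9 / 730.6294 ≈ -0.105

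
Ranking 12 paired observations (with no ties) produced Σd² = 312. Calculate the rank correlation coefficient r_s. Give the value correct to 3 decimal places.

-0.091

ρ = 1 − 6Σd² / [n(n²−1)] = 1 − 6×312 / (12×143)
  = 1 − 1872/1716 = 1 − 1.0909 ≈ -0.091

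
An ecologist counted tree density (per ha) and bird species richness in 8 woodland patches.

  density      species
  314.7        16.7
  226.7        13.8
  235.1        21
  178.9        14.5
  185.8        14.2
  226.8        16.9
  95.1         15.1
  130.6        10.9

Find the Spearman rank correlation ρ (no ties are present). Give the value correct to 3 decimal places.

Rank density: 8, 5, 7, 3, 4, 6, 1, 2
Rank species: 6, 2, 8, 4, 3, 7, 5, 1
d = rank(density) − rank(species): 2, 3, -1, -1, 1, -1, -4, 1; Σd² = 34
ρ = 1 − 6Σd² / [n(n²−1)] = 1 − 6×34 / (8×63) = 1 − 204/504 ≈ 0.595

0.595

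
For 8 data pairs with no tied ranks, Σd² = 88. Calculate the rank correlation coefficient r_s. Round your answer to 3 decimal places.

-0.048

ρ = 1 − 6Σd² / [n(n²−1)] = 1 − 6×88 / (8×63)
  = 1 − 528/504 = 1 − 1.0476 ≈ -0.048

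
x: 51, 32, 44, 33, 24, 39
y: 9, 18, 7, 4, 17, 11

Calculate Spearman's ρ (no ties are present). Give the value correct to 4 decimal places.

-0.5429

Rank x: 6, 2, 5, 3, 1, 4
Rank y: 3, 6, 2, 1, 5, 4
d = rank(x) − rank(y): 3, -4, 3, 2, -4, 0; Σd² = 54
ρ = 1 − 6Σd² / [n(n²−1)] = 1 − 6×54 / (6×35) = 1 − 324/210 ≈ -0.5429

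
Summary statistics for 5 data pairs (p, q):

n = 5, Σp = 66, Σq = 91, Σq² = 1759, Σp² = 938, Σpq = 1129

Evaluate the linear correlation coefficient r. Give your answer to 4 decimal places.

r = (nΣpq − ΣpΣq) / √[(nΣp² − (Σp)²)(nΣq² − (Σq)²)]
Numerator: 5×1129 − 66×91 = -361
Denominator: √[(4690 − 4356)(8795 − 8281)] = √[334 × 514] = 414.3380
r = -361 / 414.3380 ≈ -0.8713

-0.8713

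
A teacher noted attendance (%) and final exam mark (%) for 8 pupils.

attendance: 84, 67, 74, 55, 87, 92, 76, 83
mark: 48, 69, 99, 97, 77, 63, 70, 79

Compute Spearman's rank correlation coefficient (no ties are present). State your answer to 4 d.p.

Rank attendance: 6, 2, 3, 1, 7, 8, 4, 5
Rank mark: 1, 3, 8, 7, 5, 2, 4, 6
d = rank(attendance) − rank(mark): 5, -1, -5, -6, 2, 6, 0, -1; Σd² = 128
ρ = 1 − 6Σd² / [n(n²−1)] = 1 − 6×128 / (8×63) = 1 − 768/504 ≈ -0.5238

-0.5238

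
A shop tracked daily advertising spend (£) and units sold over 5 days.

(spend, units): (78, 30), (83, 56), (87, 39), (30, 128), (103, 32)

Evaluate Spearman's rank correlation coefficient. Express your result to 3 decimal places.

Rank spend: 2, 3, 4, 1, 5
Rank units: 1, 4, 3, 5, 2
d = rank(spend) − rank(units): 1, -1, 1, -4, 3; Σd² = 28
ρ = 1 − 6Σd² / [n(n²−1)] = 1 − 6×28 / (5×24) = 1 − 168/120 ≈ -0.400

-0.400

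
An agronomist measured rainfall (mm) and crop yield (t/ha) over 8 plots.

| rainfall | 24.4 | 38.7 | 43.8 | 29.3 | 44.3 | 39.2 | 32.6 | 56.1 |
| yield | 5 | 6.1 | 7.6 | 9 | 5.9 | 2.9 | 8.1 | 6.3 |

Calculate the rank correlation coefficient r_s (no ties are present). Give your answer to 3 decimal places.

Rank rainfall: 1, 4, 6, 2, 7, 5, 3, 8
Rank yield: 2, 4, 6, 8, 3, 1, 7, 5
d = rank(rainfall) − rank(yield): -1, 0, 0, -6, 4, 4, -4, 3; Σd² = 94
ρ = 1 − 6Σd² / [n(n²−1)] = 1 − 6×94 / (8×63) = 1 − 564/504 ≈ -0.119

-0.119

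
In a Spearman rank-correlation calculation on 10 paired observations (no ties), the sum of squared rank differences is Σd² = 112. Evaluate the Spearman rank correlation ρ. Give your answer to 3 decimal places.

0.321

ρ = 1 − 6Σd² / [n(n²−1)] = 1 − 6×112 / (10×99)
  = 1 − 672/990 = 1 − 0.6788 ≈ 0.321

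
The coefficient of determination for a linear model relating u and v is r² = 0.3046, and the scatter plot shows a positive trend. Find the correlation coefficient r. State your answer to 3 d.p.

0.552

|r| = √0.3046 = 0.552
The association is positive, so r = 0.552.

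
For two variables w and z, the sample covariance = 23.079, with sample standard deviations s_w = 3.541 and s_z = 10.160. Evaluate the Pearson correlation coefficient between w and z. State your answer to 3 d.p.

0.642

r = Cov(w,z) / (s_w · s_z) = 23.079 / (3.541 × 10.160)
  = 23.079 / 35.9766 ≈ 0.642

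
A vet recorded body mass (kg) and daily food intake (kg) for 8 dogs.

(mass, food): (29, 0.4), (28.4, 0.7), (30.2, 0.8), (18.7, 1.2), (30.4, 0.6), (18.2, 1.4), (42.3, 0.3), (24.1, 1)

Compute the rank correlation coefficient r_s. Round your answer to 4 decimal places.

-0.8810

Rank mass: 5, 4, 6, 2, 7, 1, 8, 3
Rank food: 2, 4, 5, 7, 3, 8, 1, 6
d = rank(mass) − rank(food): 3, 0, 1, -5, 4, -7, 7, -3; Σd² = 158
ρ = 1 − 6Σd² / [n(n²−1)] = 1 − 6×158 / (8×63) = 1 − 948/504 ≈ -0.8810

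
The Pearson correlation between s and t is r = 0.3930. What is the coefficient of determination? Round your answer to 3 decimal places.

r² = (0.3930)² = 0.154

0.154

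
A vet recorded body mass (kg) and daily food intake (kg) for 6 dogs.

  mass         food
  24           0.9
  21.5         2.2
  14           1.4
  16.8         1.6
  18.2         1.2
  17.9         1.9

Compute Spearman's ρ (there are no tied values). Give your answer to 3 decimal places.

Rank mass: 6, 5, 1, 2, 4, 3
Rank food: 1, 6, 3, 4, 2, 5
d = rank(mass) − rank(food): 5, -1, -2, -2, 2, -2; Σd² = 42
ρ = 1 − 6Σd² / [n(n²−1)] = 1 − 6×42 / (6×35) = 1 − 252/210 ≈ -0.200

-0.200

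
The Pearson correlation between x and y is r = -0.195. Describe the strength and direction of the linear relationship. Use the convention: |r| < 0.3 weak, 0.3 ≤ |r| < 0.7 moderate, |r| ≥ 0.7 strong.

weak negative

r = -0.195 < 0 so the relationship is negative.
|r| = 0.195, which falls in the weak range.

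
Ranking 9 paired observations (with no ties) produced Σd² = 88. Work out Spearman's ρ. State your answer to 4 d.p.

ρ = 1 − 6Σd² / [n(n²−1)] = 1 − 6×88 / (9×80)
  = 1 − 528/720 = 1 − 0.73333 ≈ 0.2667

0.2667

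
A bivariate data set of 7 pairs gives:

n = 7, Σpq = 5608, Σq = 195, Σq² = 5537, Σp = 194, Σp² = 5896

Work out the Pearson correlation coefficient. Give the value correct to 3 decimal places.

0.873

r = (nΣpq − ΣpΣq) / √[(nΣp² − (Σp)²)(nΣq² − (Σq)²)]
Numerator: 7×5608 − 194×195 = 1426
Denominator: √[(41272 − 37636)(38759 − 38025)] = √[3636 × 734] = 1633.6536
r = 1426 / 1633.6536 ≈ 0.873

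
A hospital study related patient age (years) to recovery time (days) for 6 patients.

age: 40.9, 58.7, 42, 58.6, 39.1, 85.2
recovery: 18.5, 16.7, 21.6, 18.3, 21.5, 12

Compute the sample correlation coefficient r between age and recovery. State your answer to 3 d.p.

-0.938

n = 6, Σx = 324.5, Σy = 108.6, Σx² = 19104.31, Σy² = 2028.84, Σxy = 5579.57
nΣxy − ΣxΣy = 33477.42 − 35240.7 = -1763.28
nΣx² − (Σx)² = 114625.86 − 105300.25 = 9325.61; nΣy² − (Σy)² = 12173.04 − 11793.96 = 379.08
r = -1763.28 / √(9325.61 × 379.08) = -1763.28 / 1880.2001 ≈ -0.938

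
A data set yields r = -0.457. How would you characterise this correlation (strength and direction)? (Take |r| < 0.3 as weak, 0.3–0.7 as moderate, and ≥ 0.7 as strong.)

r = -0.457 < 0 so the relationship is negative.
|r| = 0.457, which falls in the moderate range.

moderate negative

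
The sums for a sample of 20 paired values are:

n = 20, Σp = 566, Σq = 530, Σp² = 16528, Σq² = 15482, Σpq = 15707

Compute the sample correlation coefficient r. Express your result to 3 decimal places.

r = (nΣpq − ΣpΣq) / √[(nΣp² − (Σp)²)(nΣq² − (Σq)²)]
Numerator: 20×15707 − 566×530 = 14160
Denominator: √[(330560 − 320356)(309640 − 280900)] = √[10204 × 28740] = 17124.9222
r = 14160 / 17124.9222 ≈ 0.827

0.827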